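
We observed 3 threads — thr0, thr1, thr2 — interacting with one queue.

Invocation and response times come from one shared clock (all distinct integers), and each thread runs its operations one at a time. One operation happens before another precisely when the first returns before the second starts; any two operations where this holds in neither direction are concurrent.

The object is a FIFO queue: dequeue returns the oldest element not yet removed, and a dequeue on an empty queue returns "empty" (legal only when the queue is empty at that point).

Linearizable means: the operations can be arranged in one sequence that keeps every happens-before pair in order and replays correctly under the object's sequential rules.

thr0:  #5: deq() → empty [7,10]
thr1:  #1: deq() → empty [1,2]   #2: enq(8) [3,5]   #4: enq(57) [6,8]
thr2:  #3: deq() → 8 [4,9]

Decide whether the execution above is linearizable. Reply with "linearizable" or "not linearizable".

one valid linearization: #1, #2, #3, #5, #4
1. #1 deq() → empty, leaving queue <>
2. #2 enq(8), leaving queue <8>
3. #3 deq() → 8, leaving queue <>
4. #5 deq() → empty, leaving queue <>
5. #4 enq(57), leaving queue <57>

linearizable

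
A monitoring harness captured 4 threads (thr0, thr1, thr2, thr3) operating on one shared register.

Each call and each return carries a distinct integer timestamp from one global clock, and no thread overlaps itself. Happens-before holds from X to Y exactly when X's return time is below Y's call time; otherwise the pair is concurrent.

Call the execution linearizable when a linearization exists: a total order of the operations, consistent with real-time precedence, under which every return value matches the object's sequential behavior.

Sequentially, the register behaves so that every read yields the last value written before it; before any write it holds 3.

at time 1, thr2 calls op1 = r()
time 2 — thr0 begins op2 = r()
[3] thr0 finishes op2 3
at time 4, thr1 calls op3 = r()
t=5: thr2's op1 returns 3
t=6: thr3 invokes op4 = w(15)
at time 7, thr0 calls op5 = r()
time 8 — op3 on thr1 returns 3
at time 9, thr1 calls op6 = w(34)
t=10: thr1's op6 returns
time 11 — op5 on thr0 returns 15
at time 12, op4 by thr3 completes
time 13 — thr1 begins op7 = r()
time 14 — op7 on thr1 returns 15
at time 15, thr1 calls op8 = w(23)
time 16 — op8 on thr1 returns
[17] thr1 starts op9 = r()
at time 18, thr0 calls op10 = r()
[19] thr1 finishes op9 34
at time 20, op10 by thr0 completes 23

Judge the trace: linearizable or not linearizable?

not linearizable

cut after 18 events: linearizable; cut after 19 events (op9 responds, time 19): not linearizable
every one of the 30 real-time-consistent orders over 9 completed register ops fails the sequential spec
completion choices over the 1 pending operation (op10) were checked; none helps
for example op1, op2, op3, op4, op5, op6, op7, op8, op9 (pending dropped) fails at step 7: op7 r() → 15 is not legal there
for example op1, op2, op3, op4, op6, op5, op7, op8, op9 (pending dropped) fails at step 6: op5 r() → 15 is not legal there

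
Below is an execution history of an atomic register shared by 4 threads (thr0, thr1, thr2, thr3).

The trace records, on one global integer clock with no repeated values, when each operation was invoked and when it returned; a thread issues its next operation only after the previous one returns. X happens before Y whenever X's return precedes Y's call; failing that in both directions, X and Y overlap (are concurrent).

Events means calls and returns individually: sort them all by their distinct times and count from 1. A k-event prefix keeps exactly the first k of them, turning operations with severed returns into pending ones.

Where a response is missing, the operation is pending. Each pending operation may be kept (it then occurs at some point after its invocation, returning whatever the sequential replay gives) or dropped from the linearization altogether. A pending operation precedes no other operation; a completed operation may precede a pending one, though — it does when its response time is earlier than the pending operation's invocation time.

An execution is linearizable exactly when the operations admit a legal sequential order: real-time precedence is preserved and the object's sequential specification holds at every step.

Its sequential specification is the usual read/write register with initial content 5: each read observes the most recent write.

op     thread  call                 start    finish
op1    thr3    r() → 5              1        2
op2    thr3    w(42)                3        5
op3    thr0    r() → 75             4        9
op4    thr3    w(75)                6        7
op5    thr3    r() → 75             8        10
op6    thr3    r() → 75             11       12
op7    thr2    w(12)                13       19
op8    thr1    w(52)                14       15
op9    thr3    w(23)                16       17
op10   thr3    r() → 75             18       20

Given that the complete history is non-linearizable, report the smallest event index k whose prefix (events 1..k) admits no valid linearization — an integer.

a valid linearization of events 1..19 exists, for instance op1, op2, op4, op3, op5, op6, op7, op8, op9:
step 1: op1 r() → 5 — value 5
step 2: op2 w(42) — value 42
step 3: op4 w(75) — value 75
step 4: op3 r() → 75 — value 75
step 5: op5 r() → 75 — value 75
step 6: op6 r() → 75 — value 75
step 7: op7 w(12) — value 12
step 8: op8 w(52) — value 52
step 9: op9 w(23) — value 23
include event 20 — op10 responding at 20 — and every candidate order breaks
take op1, op2, op3, op4, op5, op6, op7, op8, op9, op10: step 3 already fails, because op3 r() → 75 cannot occur there
take op1, op2, op3, op4, op5, op6, op8, op7, op9, op10: step 3 already fails, because op3 r() → 75 cannot occur there

20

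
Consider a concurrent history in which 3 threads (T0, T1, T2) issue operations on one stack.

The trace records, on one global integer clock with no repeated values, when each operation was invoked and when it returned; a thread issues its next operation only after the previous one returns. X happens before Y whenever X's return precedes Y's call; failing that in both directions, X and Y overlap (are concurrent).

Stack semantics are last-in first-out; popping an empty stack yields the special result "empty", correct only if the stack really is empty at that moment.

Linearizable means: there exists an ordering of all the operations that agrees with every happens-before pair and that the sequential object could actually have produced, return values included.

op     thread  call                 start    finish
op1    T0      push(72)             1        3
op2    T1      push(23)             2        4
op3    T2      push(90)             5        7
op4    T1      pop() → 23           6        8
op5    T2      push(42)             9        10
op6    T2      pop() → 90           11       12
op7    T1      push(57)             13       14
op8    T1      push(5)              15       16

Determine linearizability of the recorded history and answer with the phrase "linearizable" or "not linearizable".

not linearizable

the violation lands at event 12, op6's response at time 12: events 1..11 linearize, events 1..12 do not
no legal order exists: 4 real-time-consistent candidates over 6 completed stack operations, all rejected
sample order op1, op2, op3, op4, op5, op6 stalls at step 4 — op4 pop() → 23 has no legal effect
sample order op1, op2, op4, op3, op5, op6 stalls at step 6 — op6 pop() → 90 has no legal effect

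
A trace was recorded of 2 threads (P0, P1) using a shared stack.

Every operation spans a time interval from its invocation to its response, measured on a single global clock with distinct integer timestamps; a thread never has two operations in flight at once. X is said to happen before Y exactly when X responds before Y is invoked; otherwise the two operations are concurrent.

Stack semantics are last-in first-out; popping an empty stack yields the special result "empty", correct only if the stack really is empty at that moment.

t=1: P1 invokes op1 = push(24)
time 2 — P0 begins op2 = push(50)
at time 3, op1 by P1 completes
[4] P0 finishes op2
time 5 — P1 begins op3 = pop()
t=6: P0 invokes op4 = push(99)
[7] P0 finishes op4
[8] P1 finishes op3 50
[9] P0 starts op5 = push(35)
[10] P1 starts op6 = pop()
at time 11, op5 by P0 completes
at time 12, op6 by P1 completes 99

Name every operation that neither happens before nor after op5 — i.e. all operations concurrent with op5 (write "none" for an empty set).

op6

op5 spans [9,11]; an op avoiding the whole window 9..11 is ordered, any other is concurrent
op1 [1,3]: before
op2 [2,4]: before
op3 [5,8]: before
op4 [6,7]: before
op6 [10,12]: concurrent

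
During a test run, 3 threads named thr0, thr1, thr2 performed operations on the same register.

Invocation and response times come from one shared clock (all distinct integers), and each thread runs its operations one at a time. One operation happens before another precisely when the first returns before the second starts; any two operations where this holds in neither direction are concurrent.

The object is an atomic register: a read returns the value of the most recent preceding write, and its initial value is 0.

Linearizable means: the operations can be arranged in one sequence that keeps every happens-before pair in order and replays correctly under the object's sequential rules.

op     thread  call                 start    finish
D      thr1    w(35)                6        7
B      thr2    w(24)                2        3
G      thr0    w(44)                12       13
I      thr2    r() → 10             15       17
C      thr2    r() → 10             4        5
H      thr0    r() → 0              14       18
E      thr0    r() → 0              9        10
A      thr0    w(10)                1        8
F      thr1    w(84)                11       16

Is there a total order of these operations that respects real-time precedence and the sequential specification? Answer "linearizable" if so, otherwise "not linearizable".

not linearizable

prefix check: 1..9 passes, 1..10 fails once E's time-10 response joins
every one of the 4 real-time-consistent orders over 5 completed register ops fails the sequential spec
sample order A, B, C, D, E stalls at step 3 — C r() → 10 has no legal effect
sample order B, A, C, D, E stalls at step 5 — E r() → 0 has no legal effect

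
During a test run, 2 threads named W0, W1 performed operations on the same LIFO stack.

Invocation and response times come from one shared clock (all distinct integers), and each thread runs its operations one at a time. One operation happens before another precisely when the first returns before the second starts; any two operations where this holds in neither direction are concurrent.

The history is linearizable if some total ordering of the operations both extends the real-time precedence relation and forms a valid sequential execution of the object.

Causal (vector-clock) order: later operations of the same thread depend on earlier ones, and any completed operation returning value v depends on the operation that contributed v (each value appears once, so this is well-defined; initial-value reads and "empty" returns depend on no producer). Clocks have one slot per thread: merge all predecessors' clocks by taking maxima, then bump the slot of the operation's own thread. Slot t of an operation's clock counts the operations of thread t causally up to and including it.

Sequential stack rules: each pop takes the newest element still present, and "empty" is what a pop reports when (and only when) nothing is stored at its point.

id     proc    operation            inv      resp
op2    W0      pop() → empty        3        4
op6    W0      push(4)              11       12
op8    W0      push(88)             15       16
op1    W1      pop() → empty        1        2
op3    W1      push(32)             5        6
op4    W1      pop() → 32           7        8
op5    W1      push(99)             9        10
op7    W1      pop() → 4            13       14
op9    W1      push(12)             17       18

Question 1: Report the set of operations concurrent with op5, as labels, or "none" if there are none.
none

op5 spans [9,10]; an op avoiding the whole window 9..10 is ordered, any other is concurrent
op1 [1,2]: before
op2 [3,4]: before
op3 [5,6]: before
op4 [7,8]: before
op6 [11,12]: after
op7 [13,14]: after
op8 [15,16]: after
op9 [17,18]: after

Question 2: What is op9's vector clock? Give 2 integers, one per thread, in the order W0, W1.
(2, 6)

op1, invoked 1, has no incoming edges; only W1's bump applies → (0, 1)
op2, invoked 3, has no incoming edges; only W0's bump applies → (1, 0)
merge at op3 (invoked 5): VC(op1)=(0, 1), own-thread bump on W1 → (0, 2)
merge at op6 (invoked 11): VC(op2)=(1, 0), own-thread bump on W0 → (2, 0)
merge at op4 (invoked 7): VC(op3)=(0, 2), own-thread bump on W1 → (0, 3)
merge at op8 (invoked 15): VC(op6)=(2, 0), own-thread bump on W0 → (3, 0)
merge at op5 (invoked 9): VC(op4)=(0, 3), own-thread bump on W1 → (0, 4)
merge at op7 (invoked 13): VC(op5)=(0, 4), VC(op6)=(2, 0), own-thread bump on W1 → (2, 5)
merge at op9 (invoked 17): VC(op7)=(2, 5), own-thread bump on W1 → (2, 6)
target: VC(op9) = (2, 6)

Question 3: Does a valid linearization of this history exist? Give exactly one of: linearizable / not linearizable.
linearizable

a witness: op1, op2, op3, op4, op5, op6, op7, op8, op9
after step 1 (op1 pop() → empty): stack <>
after step 2 (op2 pop() → empty): stack <>
after step 3 (op3 push(32)): stack <32>
after step 4 (op4 pop() → 32): stack <>
after step 5 (op5 push(99)): stack <99>
after step 6 (op6 push(4)): stack <99,4>
after step 7 (op7 pop() → 4): stack <99>
after step 8 (op8 push(88)): stack <99,88>
after step 9 (op9 push(12)): stack <99,88,12>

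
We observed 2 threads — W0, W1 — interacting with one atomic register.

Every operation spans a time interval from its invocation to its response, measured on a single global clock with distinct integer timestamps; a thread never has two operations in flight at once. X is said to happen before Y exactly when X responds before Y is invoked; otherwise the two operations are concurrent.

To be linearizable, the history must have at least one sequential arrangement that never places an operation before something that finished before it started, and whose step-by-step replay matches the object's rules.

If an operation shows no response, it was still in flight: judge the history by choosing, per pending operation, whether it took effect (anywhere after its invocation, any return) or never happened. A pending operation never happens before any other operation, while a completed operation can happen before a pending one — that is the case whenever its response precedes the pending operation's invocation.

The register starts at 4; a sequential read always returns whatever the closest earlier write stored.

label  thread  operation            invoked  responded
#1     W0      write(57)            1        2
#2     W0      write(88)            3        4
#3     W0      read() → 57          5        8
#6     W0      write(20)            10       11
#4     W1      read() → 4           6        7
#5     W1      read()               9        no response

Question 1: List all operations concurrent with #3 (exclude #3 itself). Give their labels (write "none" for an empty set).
Answer: #4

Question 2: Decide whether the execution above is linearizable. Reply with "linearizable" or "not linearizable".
not linearizable

cut after 6 events: linearizable; cut after 7 events (#4 responds, time 7): not linearizable
a single order respects real time; the 3 completed atomic register operations fail replay along it
completion choices over the 1 pending operation (#3) were checked; none helps
sample order #1, #2, #4 (pending dropped) stalls at step 3 — #4 read() → 4 has no legal effect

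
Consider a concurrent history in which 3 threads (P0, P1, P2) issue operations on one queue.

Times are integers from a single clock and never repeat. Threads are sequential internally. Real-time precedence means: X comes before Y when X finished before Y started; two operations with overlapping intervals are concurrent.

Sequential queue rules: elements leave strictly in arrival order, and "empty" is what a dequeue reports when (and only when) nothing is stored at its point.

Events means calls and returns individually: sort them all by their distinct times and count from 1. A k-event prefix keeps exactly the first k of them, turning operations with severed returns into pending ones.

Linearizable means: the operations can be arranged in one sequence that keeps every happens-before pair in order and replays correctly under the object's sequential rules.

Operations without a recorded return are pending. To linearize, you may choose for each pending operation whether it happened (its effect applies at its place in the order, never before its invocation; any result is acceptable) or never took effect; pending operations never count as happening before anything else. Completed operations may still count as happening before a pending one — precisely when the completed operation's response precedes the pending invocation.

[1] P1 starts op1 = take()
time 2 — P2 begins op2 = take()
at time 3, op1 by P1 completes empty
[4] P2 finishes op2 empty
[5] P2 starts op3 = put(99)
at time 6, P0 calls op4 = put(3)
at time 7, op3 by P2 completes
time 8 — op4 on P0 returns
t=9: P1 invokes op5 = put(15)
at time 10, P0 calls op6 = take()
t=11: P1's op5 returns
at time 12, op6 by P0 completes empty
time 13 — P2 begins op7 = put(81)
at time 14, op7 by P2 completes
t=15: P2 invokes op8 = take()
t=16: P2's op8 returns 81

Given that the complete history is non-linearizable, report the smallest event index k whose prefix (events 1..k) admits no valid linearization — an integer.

events 1..11 are linearizable, e.g. via op1, op2, op3, op4, op5:
after step 1 (op1 take() → empty): queue <>
after step 2 (op2 take() → empty): queue <>
after step 3 (op3 put(99)): queue <99>
after step 4 (op4 put(3)): queue <99,3>
after step 5 (op5 put(15)): queue <99,3,15>
with event 12 included (op6 responding at time 12), all real-time-consistent orders fail
one such order, op1, op2, op3, op4, op5, op6, breaks at step 6 where op6 take() → empty is illegal
one such order, op1, op2, op3, op4, op6, op5, breaks at step 5 where op6 take() → empty is illegal

12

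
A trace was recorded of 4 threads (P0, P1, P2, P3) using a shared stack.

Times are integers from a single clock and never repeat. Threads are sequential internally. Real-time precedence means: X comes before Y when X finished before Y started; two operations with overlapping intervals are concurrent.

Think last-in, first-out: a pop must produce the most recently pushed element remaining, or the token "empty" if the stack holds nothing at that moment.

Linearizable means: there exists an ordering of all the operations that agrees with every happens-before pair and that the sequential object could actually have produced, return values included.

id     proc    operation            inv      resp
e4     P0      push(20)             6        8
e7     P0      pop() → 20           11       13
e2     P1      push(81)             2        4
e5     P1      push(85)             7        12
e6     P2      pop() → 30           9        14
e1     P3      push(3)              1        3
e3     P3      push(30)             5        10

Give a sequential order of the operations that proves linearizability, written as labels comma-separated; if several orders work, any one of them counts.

e1, e2, e3, e4, e7, e6, e5

after step 1 (e1 push(3)): stack <3>
after step 2 (e2 push(81)): stack <3,81>
after step 3 (e3 push(30)): stack <3,81,30>
after step 4 (e4 push(20)): stack <3,81,30,20>
after step 5 (e7 pop() → 20): stack <3,81,30>
after step 6 (e6 pop() → 30): stack <3,81>
after step 7 (e5 push(85)): stack <3,81,85>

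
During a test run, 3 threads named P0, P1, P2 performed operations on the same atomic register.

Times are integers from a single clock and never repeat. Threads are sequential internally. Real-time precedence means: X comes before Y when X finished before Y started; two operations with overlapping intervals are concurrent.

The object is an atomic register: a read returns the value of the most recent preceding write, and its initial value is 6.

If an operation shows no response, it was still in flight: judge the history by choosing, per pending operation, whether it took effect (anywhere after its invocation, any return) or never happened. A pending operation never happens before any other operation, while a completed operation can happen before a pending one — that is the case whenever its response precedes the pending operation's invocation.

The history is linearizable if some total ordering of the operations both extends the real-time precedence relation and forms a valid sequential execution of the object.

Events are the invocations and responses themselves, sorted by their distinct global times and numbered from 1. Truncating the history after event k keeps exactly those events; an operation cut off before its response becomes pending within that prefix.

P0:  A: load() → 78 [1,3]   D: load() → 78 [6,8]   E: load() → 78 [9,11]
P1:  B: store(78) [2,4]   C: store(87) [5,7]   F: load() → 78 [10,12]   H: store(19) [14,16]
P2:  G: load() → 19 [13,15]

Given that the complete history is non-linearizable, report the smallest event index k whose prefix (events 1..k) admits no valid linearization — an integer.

a valid linearization of events 1..10 exists, for instance B, A, D, C:
1. B store(78), leaving value 78
2. A load() → 78, leaving value 78
3. D load() → 78, leaving value 78
4. C store(87), leaving value 87
at event 11 (E's time-11 response) nothing linearizes any more
include/drop combinations of the 1 pending operation (F) were all tried; none helps
for example A, B, C, D, E (pending dropped) fails at step 1: A load() → 78 is not legal there
for example A, B, D, C, E (pending dropped) fails at step 1: A load() → 78 is not legal there

11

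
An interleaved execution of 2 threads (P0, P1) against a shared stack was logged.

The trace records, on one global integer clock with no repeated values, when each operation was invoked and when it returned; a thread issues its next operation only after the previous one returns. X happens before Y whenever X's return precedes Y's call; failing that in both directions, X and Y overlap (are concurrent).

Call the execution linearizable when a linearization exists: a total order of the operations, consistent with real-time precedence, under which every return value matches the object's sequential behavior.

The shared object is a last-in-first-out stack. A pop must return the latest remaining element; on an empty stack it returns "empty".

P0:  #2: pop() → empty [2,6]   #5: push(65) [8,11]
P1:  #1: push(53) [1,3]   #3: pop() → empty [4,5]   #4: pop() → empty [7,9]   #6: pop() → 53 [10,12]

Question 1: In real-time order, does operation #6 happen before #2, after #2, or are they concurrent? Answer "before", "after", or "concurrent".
Answer: after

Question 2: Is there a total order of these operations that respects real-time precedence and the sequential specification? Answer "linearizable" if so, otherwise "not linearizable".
not linearizable

prefix check: 1..5 passes, 1..6 fails once #2's time-6 response joins
all 3 real-time-respecting orders fail — 3 completed stack operations, no legal replay
take #1, #2, #3: step 2 already fails, because #2 pop() → empty cannot occur there
take #1, #3, #2: step 2 already fails, because #3 pop() → empty cannot occur there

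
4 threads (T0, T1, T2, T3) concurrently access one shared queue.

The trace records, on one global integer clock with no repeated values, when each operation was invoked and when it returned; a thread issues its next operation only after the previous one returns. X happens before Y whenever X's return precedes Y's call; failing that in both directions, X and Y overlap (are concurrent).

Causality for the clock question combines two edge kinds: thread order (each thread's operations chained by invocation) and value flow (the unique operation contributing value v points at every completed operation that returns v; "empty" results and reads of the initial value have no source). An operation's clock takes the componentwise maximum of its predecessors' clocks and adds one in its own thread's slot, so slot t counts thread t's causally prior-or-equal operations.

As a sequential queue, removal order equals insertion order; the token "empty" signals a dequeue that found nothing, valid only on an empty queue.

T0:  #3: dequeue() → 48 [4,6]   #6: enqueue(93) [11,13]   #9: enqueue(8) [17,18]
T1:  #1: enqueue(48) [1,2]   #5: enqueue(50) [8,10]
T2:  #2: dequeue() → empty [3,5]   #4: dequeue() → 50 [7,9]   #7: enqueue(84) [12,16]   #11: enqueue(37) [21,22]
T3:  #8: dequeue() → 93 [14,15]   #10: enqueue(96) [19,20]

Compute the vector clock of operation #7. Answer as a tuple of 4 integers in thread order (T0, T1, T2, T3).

VC(#2, invoked at 3): no causal predecessors; +1 on T2 → (0, 0, 1, 0)
VC(#1, invoked at 1): no causal predecessors; +1 on T1 → (0, 1, 0, 0)
#5, invoked 8, takes VC(#1)=(0, 1, 0, 0) under max, adds 1 for T1 → (0, 2, 0, 0)
#3, invoked 4, takes VC(#1)=(0, 1, 0, 0) under max, adds 1 for T0 → (1, 1, 0, 0)
#6, invoked 11, takes VC(#3)=(1, 1, 0, 0) under max, adds 1 for T0 → (2, 1, 0, 0)
#4, invoked 7, takes VC(#2)=(0, 0, 1, 0), VC(#5)=(0, 2, 0, 0) under max, adds 1 for T2 → (0, 2, 2, 0)
#8, invoked 14, takes VC(#6)=(2, 1, 0, 0) under max, adds 1 for T3 → (2, 1, 0, 1)
#9, invoked 17, takes VC(#6)=(2, 1, 0, 0) under max, adds 1 for T0 → (3, 1, 0, 0)
#7, invoked 12, takes VC(#4)=(0, 2, 2, 0) under max, adds 1 for T2 → (0, 2, 3, 0)
#10, invoked 19, takes VC(#8)=(2, 1, 0, 1) under max, adds 1 for T3 → (2, 1, 0, 2)
#11, invoked 21, takes VC(#7)=(0, 2, 3, 0) under max, adds 1 for T2 → (0, 2, 4, 0)
target: VC(#7) = (0, 2, 3, 0)

(0, 2, 3, 0)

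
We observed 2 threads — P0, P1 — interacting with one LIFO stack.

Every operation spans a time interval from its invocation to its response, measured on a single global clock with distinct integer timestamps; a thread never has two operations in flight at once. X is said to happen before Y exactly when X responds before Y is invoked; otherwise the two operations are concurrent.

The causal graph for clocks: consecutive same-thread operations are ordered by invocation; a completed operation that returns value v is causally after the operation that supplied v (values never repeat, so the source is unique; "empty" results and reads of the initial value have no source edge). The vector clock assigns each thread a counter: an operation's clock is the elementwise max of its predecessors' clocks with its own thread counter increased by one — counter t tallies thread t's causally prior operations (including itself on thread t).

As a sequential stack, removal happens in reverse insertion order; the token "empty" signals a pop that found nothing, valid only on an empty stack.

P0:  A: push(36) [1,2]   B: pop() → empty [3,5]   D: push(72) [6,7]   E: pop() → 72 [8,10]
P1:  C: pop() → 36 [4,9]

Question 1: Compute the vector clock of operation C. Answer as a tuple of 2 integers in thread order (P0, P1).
no predecessors for A (invoked 1): P0 increments from zero → (1, 0)
from VC(A)=(1, 0), C (invoked 4) maxes components and bumps P1 → (1, 1)
from VC(A)=(1, 0), B (invoked 3) maxes components and bumps P0 → (2, 0)
from VC(B)=(2, 0), D (invoked 6) maxes components and bumps P0 → (3, 0)
from VC(D)=(3, 0), E (invoked 8) maxes components and bumps P0 → (4, 0)
target: VC(C) = (1, 1)

(1, 1)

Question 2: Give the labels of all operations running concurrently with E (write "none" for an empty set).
concurrent with E ([8,10]): every op whose interval crosses 8..10
A [1,2]: before
B [3,5]: before
C [4,9]: concurrent
D [6,7]: before

C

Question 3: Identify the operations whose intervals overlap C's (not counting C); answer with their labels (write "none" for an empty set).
overlap test against C [4,9]: concurrent iff the interval meets 4..9
A [1,2]: before
B [3,5]: concurrent
D [6,7]: concurrent
E [8,10]: concurrent

B, D, E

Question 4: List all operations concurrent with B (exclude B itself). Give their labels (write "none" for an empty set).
B spans [3,5]: anything still running between times 3 and 5 counts as concurrent
A [1,2]: before
C [4,9]: concurrent
D [6,7]: after
E [8,10]: after

C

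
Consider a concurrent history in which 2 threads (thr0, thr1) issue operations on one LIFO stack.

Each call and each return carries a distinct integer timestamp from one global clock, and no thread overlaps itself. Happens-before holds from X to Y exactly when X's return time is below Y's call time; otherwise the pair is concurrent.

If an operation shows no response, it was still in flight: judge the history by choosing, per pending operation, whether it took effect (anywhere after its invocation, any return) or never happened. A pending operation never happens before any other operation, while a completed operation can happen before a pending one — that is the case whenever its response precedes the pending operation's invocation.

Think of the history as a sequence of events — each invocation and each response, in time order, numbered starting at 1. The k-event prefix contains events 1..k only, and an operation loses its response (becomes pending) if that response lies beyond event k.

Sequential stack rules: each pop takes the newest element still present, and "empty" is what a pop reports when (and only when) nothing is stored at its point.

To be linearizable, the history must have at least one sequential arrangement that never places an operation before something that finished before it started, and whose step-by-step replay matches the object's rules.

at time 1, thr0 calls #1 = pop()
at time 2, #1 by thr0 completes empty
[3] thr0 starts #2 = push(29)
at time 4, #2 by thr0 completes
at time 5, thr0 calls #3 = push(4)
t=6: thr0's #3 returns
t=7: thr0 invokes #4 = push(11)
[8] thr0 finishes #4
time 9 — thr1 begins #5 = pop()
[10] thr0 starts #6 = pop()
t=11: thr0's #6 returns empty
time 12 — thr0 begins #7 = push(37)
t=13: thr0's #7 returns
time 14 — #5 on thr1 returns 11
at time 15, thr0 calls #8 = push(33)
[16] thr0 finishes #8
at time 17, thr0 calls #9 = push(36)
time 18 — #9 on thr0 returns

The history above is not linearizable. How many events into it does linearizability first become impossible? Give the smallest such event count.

11

one valid order for events 1..10 is #1, #2, #3, #4:
step 1: #1 pop() → empty — stack <>
step 2: #2 push(29) — stack <29>
step 3: #3 push(4) — stack <29,4>
step 4: #4 push(11) — stack <29,4,11>
at event 11 (#6's time-11 response) nothing linearizes any more
every completion of the 1 pending operation (#5) was checked; none linearizes
e.g. #1, #2, #3, #4, #6 (pending dropped): illegal at step 5, since #6 pop() → empty cannot apply there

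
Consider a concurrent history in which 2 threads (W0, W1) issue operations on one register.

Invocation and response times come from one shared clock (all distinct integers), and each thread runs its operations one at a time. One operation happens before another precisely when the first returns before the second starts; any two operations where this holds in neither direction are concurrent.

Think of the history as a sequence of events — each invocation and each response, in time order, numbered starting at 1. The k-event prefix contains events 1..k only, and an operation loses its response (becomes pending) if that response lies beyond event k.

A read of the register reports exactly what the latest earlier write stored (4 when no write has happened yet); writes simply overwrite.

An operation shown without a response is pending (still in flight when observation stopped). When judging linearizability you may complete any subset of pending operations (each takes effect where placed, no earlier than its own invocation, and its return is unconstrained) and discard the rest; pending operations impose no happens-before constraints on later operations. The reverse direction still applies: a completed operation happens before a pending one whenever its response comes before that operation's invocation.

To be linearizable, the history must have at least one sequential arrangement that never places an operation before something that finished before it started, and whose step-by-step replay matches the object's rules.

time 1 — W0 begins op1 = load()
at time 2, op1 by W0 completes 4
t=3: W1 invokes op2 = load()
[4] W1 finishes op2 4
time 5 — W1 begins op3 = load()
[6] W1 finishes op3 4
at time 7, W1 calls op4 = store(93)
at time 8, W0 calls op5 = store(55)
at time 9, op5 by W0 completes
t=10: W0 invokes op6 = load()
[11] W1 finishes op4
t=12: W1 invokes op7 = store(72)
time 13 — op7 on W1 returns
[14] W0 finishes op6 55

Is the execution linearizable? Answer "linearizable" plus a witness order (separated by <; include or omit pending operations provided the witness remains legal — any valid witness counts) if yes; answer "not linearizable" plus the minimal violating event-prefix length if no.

linearizable — witness: op1 < op2 < op3 < op4 < op5 < op6 < op7

after step 1 (op1 load() → 4): value 4
after step 2 (op2 load() → 4): value 4
after step 3 (op3 load() → 4): value 4
after step 4 (op4 store(93)): value 93
after step 5 (op5 store(55)): value 55
after step 6 (op6 load() → 55): value 55
after step 7 (op7 store(72)): value 72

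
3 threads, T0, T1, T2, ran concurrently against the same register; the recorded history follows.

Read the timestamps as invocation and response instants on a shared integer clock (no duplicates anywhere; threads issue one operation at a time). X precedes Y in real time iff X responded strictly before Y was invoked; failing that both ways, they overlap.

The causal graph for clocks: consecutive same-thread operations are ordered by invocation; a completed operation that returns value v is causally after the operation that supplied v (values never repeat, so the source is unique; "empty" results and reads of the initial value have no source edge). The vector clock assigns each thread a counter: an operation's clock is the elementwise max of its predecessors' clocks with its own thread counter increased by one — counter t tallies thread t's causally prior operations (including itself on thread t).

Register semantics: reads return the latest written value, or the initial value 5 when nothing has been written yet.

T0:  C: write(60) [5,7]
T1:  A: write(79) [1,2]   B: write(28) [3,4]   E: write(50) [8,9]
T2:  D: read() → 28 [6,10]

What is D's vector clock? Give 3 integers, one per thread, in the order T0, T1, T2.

(0, 2, 1)

invoked at 1, A has no predecessors; its own T1 bump gives (0, 1, 0)
invoked at 5, C has no predecessors; its own T0 bump gives (1, 0, 0)
B (invocation 3): componentwise max over VC(A)=(0, 1, 0), +1 at T1, giving (0, 2, 0)
D (invocation 6): componentwise max over VC(B)=(0, 2, 0), +1 at T2, giving (0, 2, 1)
E (invocation 8): componentwise max over VC(B)=(0, 2, 0), +1 at T1, giving (0, 3, 0)
target: VC(D) = (0, 2, 1)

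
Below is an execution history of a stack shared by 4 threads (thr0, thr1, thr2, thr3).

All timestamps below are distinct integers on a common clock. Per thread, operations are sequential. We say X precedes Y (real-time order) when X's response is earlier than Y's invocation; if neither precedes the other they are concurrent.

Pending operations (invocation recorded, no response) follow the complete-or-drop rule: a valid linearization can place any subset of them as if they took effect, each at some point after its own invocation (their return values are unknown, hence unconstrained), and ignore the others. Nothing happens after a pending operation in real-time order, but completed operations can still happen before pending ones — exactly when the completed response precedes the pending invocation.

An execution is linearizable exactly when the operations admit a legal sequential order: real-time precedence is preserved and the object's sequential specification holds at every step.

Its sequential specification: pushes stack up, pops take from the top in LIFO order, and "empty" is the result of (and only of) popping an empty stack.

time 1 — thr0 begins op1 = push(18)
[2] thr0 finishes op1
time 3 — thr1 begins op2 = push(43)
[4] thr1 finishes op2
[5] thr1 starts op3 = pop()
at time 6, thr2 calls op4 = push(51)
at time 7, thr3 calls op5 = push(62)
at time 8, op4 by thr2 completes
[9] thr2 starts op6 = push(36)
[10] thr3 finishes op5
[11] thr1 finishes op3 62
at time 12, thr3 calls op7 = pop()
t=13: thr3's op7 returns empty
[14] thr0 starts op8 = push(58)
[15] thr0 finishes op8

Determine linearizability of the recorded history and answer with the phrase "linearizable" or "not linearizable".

not linearizable

through event 12 a valid linearization exists; event 13 (op7 responding at time 13) ends that
every one of the 6 real-time-consistent orders over 6 completed stack ops fails the sequential spec
completion choices over the 1 pending operation (op6) were checked; none helps
sample order op1, op2, op3, op4, op5, op7 (pending dropped) stalls at step 3 — op3 pop() → 62 has no legal effect
sample order op1, op2, op3, op5, op4, op7 (pending dropped) stalls at step 3 — op3 pop() → 62 has no legal effect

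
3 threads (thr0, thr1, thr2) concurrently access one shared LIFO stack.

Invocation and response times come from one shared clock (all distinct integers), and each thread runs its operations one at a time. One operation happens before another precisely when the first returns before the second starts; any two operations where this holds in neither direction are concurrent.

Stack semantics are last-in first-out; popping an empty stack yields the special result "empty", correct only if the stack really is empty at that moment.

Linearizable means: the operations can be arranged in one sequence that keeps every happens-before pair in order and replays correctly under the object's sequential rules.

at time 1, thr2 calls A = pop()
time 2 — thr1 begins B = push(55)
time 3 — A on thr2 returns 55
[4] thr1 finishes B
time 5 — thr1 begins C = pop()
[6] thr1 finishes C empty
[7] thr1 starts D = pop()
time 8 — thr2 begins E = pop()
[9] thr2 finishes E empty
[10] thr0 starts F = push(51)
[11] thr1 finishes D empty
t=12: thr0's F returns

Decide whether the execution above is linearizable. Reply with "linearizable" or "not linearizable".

a witness: B, A, C, D, E, F
step 1: B push(55) — stack <55>
step 2: A pop() → 55 — stack <>
step 3: C pop() → empty — stack <>
step 4: D pop() → empty — stack <>
step 5: E pop() → empty — stack <>
step 6: F push(51) — stack <51>

linearizable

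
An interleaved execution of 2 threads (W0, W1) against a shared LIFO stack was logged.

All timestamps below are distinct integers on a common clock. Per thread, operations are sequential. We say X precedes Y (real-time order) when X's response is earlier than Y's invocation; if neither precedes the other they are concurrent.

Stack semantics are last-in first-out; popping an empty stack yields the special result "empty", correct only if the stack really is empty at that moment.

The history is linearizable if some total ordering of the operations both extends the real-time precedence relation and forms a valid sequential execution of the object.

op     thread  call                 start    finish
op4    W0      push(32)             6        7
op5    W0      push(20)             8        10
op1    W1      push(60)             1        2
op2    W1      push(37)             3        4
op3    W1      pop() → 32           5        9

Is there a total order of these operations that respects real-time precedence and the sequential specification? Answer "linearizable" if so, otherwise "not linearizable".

linearizable

one valid linearization: op1, op2, op4, op3, op5
1. op1 push(60), leaving stack <60>
2. op2 push(37), leaving stack <60,37>
3. op4 push(32), leaving stack <60,37,32>
4. op3 pop() → 32, leaving stack <60,37>
5. op5 push(20), leaving stack <60,37,20>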